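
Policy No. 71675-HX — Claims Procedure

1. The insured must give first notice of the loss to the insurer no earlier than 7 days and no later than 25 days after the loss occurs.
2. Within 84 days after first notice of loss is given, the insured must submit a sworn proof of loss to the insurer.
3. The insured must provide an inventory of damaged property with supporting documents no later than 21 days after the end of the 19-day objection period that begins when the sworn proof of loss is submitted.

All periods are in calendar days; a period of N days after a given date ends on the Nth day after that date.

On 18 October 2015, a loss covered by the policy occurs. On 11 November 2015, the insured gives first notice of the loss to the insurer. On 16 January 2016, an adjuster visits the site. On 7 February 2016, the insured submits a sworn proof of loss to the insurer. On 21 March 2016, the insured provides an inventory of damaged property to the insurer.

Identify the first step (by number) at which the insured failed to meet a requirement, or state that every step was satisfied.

Step 2

Step 1: the window is 7–25 days after 18 October 2015 (when the loss occurs), so 25 October 2015 through 12 November 2015; done 11 November 2015, which is between those dates.
Step 2: 84 days after 11 November 2015 (when first notice of loss is given) is 3 February 2016; not done until 7 February 2016, 4 days after the deadline.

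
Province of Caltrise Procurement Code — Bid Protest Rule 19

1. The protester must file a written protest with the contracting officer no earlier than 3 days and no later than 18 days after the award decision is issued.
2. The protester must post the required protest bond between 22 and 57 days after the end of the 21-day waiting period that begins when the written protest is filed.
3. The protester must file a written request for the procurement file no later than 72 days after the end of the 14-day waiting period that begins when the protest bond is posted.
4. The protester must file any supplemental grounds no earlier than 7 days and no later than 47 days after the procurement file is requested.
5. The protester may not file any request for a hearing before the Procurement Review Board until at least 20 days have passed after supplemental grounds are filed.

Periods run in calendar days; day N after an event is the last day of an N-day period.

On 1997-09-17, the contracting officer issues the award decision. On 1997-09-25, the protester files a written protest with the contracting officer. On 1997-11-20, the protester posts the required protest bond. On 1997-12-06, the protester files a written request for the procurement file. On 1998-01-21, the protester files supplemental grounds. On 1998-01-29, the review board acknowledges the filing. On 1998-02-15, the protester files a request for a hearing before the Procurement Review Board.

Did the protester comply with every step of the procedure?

Step 1: the window is 3–18 days after 1997-09-17 (when the award decision is issued), so 1997-09-20 through 1997-10-05; done 1997-09-25 — within the window.
Step 2: the window is 22–57 days after 1997-10-16 (end of the 21-day waiting period, which began when the written protest is filed on 1997-09-25), so 1997-11-07 through 1997-12-12; done 1997-11-20 — within the window.
Step 3: 72 days after 1997-12-04 (end of the 14-day waiting period, which began when the protest bond is posted on 1997-11-20) is 1998-02-14; completed 1997-12-06, before the deadline.
Step 4: the window is 7–47 days after 1997-12-06 (when the procurement file is requested), so 1997-12-13 through 1998-01-22; done 1998-01-21, which is between those dates.
Step 5: the earliest permitted date is 20 days after 1998-01-21 (when supplemental grounds are filed), i.e. 1998-02-10; done 1998-02-15, after the minimum wait.

Yes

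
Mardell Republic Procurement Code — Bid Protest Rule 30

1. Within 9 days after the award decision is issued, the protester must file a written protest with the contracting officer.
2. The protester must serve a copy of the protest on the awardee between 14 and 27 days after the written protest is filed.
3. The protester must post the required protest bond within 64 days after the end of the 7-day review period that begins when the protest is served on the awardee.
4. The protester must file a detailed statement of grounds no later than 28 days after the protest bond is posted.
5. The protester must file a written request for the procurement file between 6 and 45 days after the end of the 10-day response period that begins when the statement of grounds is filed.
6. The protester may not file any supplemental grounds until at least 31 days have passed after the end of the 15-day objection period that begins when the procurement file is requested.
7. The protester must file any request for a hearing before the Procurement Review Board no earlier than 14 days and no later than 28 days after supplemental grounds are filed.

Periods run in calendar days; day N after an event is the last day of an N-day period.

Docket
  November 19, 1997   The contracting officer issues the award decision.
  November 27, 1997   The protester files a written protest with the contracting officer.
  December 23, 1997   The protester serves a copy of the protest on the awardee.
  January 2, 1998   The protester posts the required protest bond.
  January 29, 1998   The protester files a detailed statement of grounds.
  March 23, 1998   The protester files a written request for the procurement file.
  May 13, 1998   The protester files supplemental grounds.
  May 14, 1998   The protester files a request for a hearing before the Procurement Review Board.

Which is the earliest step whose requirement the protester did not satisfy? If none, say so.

Step 1 — counting 9 days from November 19, 1997 (when the award decision is issued) gives a deadline of November 28, 1997; done November 27, 1997 — timely.
Step 2 — 14 and 27 days from November 27, 1997 (when the written protest is filed) are December 11, 1997 and December 24, 1997 respectively; December 23, 1997 falls inside that range.
Step 3 — counting 64 days from December 30, 1997 (end of the 7-day review period, which began when the protest is served on the awardee on December 23, 1997) gives a deadline of March 4, 1998; done January 2, 1998 — timely.
Step 4 — counting 28 days from January 2, 1998 (when the protest bond is posted) gives a deadline of January 30, 1998; completed January 29, 1998, before the deadline.
Step 5 — 6 and 45 days from February 8, 1998 (end of the 10-day response period, which began when the statement of grounds is filed on January 29, 1998) are February 14, 1998 and March 25, 1998 respectively; March 23, 1998 falls inside that range.
Step 6 — must wait 31 days from April 7, 1998 (end of the 15-day objection period, which began when the procurement file is requested on March 23, 1998), so not before May 8, 1998; May 13, 1998 is on or after that date.
Step 7 — 14 and 28 days from May 13, 1998 (when supplemental grounds are filed) are May 27, 1998 and June 10, 1998 respectively; May 14, 1998 is 13 days too early.

Step 7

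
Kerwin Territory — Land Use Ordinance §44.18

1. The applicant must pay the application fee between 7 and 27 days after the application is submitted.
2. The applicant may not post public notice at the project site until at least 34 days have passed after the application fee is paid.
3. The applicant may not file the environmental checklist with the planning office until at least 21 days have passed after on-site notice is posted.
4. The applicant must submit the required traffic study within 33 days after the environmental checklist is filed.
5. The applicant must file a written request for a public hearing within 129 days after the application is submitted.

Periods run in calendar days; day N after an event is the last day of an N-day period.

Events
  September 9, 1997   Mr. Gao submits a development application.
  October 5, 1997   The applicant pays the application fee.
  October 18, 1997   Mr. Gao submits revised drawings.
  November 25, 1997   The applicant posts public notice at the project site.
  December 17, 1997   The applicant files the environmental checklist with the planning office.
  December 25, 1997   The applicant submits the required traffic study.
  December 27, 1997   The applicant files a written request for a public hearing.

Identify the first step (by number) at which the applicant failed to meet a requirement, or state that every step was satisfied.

None — every step was satisfied

Step 1: the window is 7–27 days after September 9, 1997 (when the application is submitted), so September 16, 1997 through October 6, 1997; done October 5, 1997 — within the window.
Step 2: the earliest permitted date is 34 days after October 5, 1997 (when the application fee is paid), i.e. November 8, 1997; done November 25, 1997 — permitted.
Step 3: the earliest permitted date is 21 days after November 25, 1997 (when on-site notice is posted), i.e. December 16, 1997; December 17, 1997 is on or after that date.
Step 4: 33 days after December 17, 1997 (when the environmental checklist is filed) is January 19, 1998; completed December 25, 1997, before the deadline.
Step 5: 129 days after September 9, 1997 (when the application is submitted) is January 16, 1998; December 27, 1997 is within that limit.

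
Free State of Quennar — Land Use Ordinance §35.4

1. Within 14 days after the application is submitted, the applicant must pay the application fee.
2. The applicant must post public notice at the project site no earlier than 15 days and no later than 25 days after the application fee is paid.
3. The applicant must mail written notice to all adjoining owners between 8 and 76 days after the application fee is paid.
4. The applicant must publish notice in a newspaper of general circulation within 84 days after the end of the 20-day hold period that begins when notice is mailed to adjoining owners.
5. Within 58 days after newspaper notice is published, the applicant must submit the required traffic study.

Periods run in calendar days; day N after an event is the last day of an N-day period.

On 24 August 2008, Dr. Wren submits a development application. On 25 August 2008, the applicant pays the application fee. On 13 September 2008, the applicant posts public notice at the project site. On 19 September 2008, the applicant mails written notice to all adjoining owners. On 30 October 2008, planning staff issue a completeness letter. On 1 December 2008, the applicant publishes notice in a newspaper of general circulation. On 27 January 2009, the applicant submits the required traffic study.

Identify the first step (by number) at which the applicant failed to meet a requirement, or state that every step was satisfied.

(1) due by 24 August 2008 + 14 days = 7 September 2008; completed 25 August 2008, before the deadline.
(2) the permitted window runs from 25 August 2008 + 15 = 9 September 2008 to 25 August 2008 + 25 = 19 September 2008; done 13 September 2008 — within the window.
(3) the permitted window runs from 25 August 2008 + 8 = 2 September 2008 to 25 August 2008 + 76 = 9 November 2008; done 19 September 2008 — within the window.
(4) due by 9 October 2008 + 84 days = 1 January 2009; 1 December 2008 is within that limit.
(5) due by 1 December 2008 + 58 days = 28 January 2009; 27 January 2009 is within that limit.

None — every step was satisfied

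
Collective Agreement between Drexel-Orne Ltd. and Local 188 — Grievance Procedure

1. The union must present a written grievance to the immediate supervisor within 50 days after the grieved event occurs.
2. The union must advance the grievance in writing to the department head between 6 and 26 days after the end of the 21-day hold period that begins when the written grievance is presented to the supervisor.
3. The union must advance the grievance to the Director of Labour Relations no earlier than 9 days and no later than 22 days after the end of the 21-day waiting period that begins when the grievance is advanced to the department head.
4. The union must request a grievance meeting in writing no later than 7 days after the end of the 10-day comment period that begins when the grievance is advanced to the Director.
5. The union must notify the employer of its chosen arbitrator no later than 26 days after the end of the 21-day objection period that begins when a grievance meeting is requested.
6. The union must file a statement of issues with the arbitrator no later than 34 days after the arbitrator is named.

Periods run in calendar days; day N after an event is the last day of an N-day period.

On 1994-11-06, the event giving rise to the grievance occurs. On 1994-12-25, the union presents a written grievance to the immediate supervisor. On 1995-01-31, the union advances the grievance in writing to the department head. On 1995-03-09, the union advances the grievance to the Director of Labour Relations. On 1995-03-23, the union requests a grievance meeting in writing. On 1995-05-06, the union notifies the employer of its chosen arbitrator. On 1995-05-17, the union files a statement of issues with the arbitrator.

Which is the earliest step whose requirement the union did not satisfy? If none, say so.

Step 1: 50 days after 1994-11-06 (when the grieved event occurs) is 1994-12-26; 1994-12-25 is within that limit.
Step 2: the window is 6–26 days after 1995-01-15 (end of the 21-day hold period, which began when the written grievance is presented to the supervisor on 1994-12-25), so 1995-01-21 through 1995-02-10; done 1995-01-31, which is between those dates.
Step 3: the window is 9–22 days after 1995-02-21 (end of the 21-day waiting period, which began when the grievance is advanced to the department head on 1995-01-31), so 1995-03-02 through 1995-03-15; done 1995-03-09 — within the window.
Step 4: 7 days after 1995-03-19 (end of the 10-day comment period, which began when the grievance is advanced to the Director on 1995-03-09) is 1995-03-26; completed 1995-03-23, before the deadline.
Step 5: 26 days after 1995-04-13 (end of the 21-day objection period, which began when a grievance meeting is requested on 1995-03-23) is 1995-05-09; completed 1995-05-06, before the deadline.
Step 6: 34 days after 1995-05-06 (when the arbitrator is named) is 1995-06-09; 1995-05-17 is within that limit.

None — every step was satisfied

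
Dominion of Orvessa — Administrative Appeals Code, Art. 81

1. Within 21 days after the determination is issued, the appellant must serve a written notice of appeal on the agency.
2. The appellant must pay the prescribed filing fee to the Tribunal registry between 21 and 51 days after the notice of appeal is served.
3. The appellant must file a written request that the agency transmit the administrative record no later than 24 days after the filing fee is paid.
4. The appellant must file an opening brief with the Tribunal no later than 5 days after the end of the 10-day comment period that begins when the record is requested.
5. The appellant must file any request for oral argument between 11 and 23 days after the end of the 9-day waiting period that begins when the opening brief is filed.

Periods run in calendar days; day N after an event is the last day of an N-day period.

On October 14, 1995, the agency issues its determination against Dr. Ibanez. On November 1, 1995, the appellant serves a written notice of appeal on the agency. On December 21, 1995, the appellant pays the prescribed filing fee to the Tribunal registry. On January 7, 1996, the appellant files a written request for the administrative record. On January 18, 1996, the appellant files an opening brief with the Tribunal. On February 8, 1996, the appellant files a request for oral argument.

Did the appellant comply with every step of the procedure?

Yes

(1) due by October 14, 1995 + 21 days = November 4, 1995; November 1, 1995 is within that limit.
(2) the permitted window runs from November 1, 1995 + 21 = November 22, 1995 to November 1, 1995 + 51 = December 22, 1995; done December 21, 1995, which is between those dates.
(3) due by December 21, 1995 + 24 days = January 14, 1996; done January 7, 1996 — timely.
(4) due by January 17, 1996 + 5 days = January 22, 1996; done January 18, 1996 — timely.
(5) the permitted window runs from January 27, 1996 + 11 = February 7, 1996 to January 27, 1996 + 23 = February 19, 1996; February 8, 1996 falls inside that range.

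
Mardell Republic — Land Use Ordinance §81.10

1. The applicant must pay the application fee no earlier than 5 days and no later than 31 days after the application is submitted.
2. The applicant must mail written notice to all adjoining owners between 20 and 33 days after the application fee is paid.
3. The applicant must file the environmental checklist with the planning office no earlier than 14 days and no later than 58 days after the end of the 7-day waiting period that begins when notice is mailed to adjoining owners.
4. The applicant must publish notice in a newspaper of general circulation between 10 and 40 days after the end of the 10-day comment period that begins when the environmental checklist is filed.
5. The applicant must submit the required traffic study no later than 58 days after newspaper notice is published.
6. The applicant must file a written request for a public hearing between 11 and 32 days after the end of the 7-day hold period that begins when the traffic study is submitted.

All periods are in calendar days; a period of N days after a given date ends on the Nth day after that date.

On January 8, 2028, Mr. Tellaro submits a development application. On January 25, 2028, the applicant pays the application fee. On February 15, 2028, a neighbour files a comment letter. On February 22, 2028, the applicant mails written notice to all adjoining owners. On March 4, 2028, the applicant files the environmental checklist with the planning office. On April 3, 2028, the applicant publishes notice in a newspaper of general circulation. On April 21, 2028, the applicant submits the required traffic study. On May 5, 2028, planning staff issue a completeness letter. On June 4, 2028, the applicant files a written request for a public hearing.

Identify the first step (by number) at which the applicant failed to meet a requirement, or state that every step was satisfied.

(1) the permitted window runs from January 8, 2028 + 5 = January 13, 2028 to January 8, 2028 + 31 = February 8, 2028; done January 25, 2028, which is between those dates.
(2) the permitted window runs from January 25, 2028 + 20 = February 14, 2028 to January 25, 2028 + 33 = February 27, 2028; February 22, 2028 falls inside that range.
(3) the permitted window runs from February 29, 2028 + 14 = March 14, 2028 to February 29, 2028 + 58 = April 27, 2028; March 4, 2028 is 10 days too early.
The analysis stops there.

Step 3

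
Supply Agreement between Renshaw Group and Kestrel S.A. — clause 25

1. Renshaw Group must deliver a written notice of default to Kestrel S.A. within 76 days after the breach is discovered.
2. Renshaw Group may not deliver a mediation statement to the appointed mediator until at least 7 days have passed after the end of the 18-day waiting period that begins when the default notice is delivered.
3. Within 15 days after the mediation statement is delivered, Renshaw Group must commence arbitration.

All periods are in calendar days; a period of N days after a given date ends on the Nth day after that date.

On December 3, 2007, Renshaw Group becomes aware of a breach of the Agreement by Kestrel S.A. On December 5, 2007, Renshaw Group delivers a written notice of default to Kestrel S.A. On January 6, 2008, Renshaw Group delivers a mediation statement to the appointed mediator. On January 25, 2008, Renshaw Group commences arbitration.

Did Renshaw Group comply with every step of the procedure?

Step 1 — counting 76 days from December 3, 2007 (when the breach is discovered) gives a deadline of February 17, 2008; done December 5, 2007 — timely.
Step 2 — must wait 7 days from December 23, 2007 (end of the 18-day waiting period, which began when the default notice is delivered on December 5, 2007), so not before December 30, 2007; January 6, 2008 is on or after that date.
Step 3 — counting 15 days from January 6, 2008 (when the mediation statement is delivered) gives a deadline of January 21, 2008; done January 25, 2008 — 4 days late.
The analysis stops there.

No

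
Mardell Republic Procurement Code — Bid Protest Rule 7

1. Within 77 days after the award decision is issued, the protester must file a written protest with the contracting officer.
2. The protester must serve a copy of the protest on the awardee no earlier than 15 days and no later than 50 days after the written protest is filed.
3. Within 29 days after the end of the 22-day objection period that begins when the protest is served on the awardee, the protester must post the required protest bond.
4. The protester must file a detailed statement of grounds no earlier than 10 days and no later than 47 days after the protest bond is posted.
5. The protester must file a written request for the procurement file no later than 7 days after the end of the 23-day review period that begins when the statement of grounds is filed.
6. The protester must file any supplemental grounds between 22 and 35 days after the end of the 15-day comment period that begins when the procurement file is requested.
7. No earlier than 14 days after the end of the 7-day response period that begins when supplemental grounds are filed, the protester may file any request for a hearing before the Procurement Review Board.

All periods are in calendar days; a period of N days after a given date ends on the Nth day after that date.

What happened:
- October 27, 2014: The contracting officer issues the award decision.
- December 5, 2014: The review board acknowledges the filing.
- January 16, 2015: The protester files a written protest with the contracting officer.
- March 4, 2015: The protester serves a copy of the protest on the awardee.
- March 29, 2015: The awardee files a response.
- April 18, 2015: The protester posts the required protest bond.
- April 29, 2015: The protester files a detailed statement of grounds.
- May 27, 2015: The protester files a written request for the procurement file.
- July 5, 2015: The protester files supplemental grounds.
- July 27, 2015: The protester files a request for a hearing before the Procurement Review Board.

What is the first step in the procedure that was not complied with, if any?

Step 1: 77 days after October 27, 2014 (when the award decision is issued) is January 12, 2015; January 16, 2015 misses that deadline by 4 days.

Step 1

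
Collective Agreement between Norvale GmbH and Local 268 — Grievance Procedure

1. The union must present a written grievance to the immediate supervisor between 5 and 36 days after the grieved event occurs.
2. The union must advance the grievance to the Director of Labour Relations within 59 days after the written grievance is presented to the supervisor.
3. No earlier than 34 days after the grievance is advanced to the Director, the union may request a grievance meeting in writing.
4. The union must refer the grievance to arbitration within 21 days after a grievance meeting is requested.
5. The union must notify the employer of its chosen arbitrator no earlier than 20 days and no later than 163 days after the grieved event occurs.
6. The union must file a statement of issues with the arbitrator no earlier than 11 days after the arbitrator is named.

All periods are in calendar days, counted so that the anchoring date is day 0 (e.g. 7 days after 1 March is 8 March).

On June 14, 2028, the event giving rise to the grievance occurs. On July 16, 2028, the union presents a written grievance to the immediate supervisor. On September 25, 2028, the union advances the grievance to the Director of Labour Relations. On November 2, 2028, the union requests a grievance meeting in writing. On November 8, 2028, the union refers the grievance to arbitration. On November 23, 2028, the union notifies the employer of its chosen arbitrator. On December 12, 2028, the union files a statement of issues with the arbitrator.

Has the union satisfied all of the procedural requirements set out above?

Step 1: the window is 5–36 days after June 14, 2028 (when the grieved event occurs), so June 19, 2028 through July 20, 2028; done July 16, 2028, which is between those dates.
Step 2: 59 days after July 16, 2028 (when the written grievance is presented to the supervisor) is September 13, 2028; September 25, 2028 misses that deadline by 12 days.
The analysis stops there.

No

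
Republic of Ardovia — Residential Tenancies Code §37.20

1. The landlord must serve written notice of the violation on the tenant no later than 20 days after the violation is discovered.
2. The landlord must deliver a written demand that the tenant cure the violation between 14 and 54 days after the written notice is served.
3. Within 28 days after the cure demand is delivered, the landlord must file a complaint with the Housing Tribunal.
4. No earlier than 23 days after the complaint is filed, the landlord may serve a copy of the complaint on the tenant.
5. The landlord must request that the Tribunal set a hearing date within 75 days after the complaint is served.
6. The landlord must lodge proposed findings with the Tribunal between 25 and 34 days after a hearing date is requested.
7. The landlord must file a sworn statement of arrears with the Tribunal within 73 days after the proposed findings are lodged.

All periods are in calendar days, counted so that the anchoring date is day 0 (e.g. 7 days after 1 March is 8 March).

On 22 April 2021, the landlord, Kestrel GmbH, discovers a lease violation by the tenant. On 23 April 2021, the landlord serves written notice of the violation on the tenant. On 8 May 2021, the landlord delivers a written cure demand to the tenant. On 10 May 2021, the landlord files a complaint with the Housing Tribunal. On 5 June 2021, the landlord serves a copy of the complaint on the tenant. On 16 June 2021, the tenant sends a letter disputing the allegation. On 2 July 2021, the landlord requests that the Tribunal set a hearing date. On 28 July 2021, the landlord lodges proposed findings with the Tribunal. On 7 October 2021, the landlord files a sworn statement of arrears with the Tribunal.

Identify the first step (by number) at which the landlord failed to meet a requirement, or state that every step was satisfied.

(1) due by 22 April 2021 + 20 days = 12 May 2021; completed 23 April 2021, before the deadline.
(2) the permitted window runs from 23 April 2021 + 14 = 7 May 2021 to 23 April 2021 + 54 = 16 June 2021; done 8 May 2021 — within the window.
(3) due by 8 May 2021 + 28 days = 5 June 2021; done 10 May 2021 — timely.
(4) permitted from 10 May 2021 + 23 days = 2 June 2021 onward; done 5 June 2021, after the minimum wait.
(5) due by 5 June 2021 + 75 days = 19 August 2021; completed 2 July 2021, before the deadline.
(6) the permitted window runs from 2 July 2021 + 25 = 27 July 2021 to 2 July 2021 + 34 = 5 August 2021; done 28 July 2021 — within the window.
(7) due by 28 July 2021 + 73 days = 9 October 2021; done 7 October 2021 — timely.

None — every step was satisfied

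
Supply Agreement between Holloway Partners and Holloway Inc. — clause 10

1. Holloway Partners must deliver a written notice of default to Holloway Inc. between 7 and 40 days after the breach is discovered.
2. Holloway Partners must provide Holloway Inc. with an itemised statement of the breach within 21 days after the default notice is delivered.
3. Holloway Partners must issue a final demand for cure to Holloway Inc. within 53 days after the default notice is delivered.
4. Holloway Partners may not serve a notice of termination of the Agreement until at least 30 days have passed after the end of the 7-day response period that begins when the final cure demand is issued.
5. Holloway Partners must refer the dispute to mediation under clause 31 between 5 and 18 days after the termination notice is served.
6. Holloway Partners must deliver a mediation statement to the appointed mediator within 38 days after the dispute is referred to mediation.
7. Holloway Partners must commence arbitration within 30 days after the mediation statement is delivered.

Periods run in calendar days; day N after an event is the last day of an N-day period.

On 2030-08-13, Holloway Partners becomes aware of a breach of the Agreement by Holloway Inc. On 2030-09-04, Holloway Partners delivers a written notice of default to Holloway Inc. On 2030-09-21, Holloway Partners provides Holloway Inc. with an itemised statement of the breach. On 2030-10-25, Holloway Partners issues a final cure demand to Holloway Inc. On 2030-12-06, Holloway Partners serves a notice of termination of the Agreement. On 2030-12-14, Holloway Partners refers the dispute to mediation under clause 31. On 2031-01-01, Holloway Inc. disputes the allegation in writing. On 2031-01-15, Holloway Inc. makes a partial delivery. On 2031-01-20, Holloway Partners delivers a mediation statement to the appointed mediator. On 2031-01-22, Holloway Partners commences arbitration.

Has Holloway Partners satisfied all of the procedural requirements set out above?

Step 1 — 7 and 40 days from 2030-08-13 (when the breach is discovered) are 2030-08-20 and 2030-09-22 respectively; done 2030-09-04, which is between those dates.
Step 2 — counting 21 days from 2030-09-04 (when the default notice is delivered) gives a deadline of 2030-09-25; done 2030-09-21 — timely.
Step 3 — counting 53 days from 2030-09-04 (when the default notice is delivered) gives a deadline of 2030-10-27; done 2030-10-25 — timely.
Step 4 — must wait 30 days from 2030-11-01 (end of the 7-day response period, which began when the final cure demand is issued on 2030-10-25), so not before 2030-12-01; 2030-12-06 is on or after that date.
Step 5 — 5 and 18 days from 2030-12-06 (when the termination notice is served) are 2030-12-11 and 2030-12-24 respectively; done 2030-12-14 — within the window.
Step 6 — counting 38 days from 2030-12-14 (when the dispute is referred to mediation) gives a deadline of 2031-01-21; 2031-01-20 is within that limit.
Step 7 — counting 30 days from 2031-01-20 (when the mediation statement is delivered) gives a deadline of 2031-02-19; completed 2031-01-22, before the deadline.

Yes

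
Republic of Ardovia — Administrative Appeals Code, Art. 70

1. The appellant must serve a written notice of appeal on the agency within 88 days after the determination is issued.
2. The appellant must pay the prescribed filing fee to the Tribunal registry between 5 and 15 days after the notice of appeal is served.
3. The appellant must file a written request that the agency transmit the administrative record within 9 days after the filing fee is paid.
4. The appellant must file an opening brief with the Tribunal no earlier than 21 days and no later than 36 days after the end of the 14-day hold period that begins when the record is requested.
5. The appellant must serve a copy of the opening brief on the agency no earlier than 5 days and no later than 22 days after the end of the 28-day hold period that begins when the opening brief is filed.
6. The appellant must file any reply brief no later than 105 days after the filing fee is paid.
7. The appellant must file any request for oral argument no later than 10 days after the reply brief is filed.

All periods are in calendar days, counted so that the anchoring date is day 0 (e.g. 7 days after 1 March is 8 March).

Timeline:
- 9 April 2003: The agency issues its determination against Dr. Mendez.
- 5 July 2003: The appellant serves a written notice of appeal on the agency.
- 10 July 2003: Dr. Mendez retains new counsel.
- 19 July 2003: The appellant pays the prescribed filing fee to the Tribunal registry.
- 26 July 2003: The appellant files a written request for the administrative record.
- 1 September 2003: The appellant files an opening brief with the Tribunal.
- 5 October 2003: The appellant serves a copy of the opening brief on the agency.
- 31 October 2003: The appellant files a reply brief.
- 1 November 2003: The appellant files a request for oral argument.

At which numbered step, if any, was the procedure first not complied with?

Step 1: 88 days after 9 April 2003 (when the determination is issued) is 6 July 2003; 5 July 2003 is within that limit.
Step 2: the window is 5–15 days after 5 July 2003 (when the notice of appeal is served), so 10 July 2003 through 20 July 2003; done 19 July 2003 — within the window.
Step 3: 9 days after 19 July 2003 (when the filing fee is paid) is 28 July 2003; completed 26 July 2003, before the deadline.
Step 4: the window is 21–36 days after 9 August 2003 (end of the 14-day hold period, which began when the record is requested on 26 July 2003), so 30 August 2003 through 14 September 2003; done 1 September 2003 — within the window.
Step 5: the window is 5–22 days after 29 September 2003 (end of the 28-day hold period, which began when the opening brief is filed on 1 September 2003), so 4 October 2003 through 21 October 2003; done 5 October 2003, which is between those dates.
Step 6: 105 days after 19 July 2003 (when the filing fee is paid) is 1 November 2003; 31 October 2003 is within that limit.
Step 7: 10 days after 31 October 2003 (when the reply brief is filed) is 10 November 2003; done 1 November 2003 — timely.

None — every step was satisfied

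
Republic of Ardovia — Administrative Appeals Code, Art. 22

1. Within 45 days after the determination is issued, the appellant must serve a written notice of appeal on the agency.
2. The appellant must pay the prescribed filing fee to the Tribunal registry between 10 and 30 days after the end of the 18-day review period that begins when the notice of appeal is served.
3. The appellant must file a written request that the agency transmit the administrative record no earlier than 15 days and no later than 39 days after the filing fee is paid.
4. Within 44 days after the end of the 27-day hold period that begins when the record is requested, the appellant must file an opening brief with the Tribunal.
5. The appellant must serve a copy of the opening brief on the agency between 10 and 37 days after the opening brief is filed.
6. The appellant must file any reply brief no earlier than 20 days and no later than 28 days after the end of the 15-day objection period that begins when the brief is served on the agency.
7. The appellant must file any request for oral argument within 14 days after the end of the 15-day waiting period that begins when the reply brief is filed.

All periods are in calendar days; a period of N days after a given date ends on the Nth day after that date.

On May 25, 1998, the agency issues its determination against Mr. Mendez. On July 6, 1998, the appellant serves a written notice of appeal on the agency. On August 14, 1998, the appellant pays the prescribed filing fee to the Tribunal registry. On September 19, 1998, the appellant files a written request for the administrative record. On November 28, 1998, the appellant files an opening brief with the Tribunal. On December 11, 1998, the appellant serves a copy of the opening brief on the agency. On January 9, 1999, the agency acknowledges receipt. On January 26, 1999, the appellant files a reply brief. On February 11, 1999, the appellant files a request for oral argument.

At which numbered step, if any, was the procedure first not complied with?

Step 1: 45 days after May 25, 1998 (when the determination is issued) is July 9, 1998; completed July 6, 1998, before the deadline.
Step 2: the window is 10–30 days after July 24, 1998 (end of the 18-day review period, which began when the notice of appeal is served on July 6, 1998), so August 3, 1998 through August 23, 1998; August 14, 1998 falls inside that range.
Step 3: the window is 15–39 days after August 14, 1998 (when the filing fee is paid), so August 29, 1998 through September 22, 1998; September 19, 1998 falls inside that range.
Step 4: 44 days after October 16, 1998 (end of the 27-day hold period, which began when the record is requested on September 19, 1998) is November 29, 1998; done November 28, 1998 — timely.
Step 5: the window is 10–37 days after November 28, 1998 (when the opening brief is filed), so December 8, 1998 through January 4, 1999; done December 11, 1998 — within the window.
Step 6: the window is 20–28 days after December 26, 1998 (end of the 15-day objection period, which began when the brief is served on the agency on December 11, 1998), so January 15, 1999 through January 23, 1999; January 26, 1999 is 3 days past the end of the window.
Later steps need not be reached.

Step 6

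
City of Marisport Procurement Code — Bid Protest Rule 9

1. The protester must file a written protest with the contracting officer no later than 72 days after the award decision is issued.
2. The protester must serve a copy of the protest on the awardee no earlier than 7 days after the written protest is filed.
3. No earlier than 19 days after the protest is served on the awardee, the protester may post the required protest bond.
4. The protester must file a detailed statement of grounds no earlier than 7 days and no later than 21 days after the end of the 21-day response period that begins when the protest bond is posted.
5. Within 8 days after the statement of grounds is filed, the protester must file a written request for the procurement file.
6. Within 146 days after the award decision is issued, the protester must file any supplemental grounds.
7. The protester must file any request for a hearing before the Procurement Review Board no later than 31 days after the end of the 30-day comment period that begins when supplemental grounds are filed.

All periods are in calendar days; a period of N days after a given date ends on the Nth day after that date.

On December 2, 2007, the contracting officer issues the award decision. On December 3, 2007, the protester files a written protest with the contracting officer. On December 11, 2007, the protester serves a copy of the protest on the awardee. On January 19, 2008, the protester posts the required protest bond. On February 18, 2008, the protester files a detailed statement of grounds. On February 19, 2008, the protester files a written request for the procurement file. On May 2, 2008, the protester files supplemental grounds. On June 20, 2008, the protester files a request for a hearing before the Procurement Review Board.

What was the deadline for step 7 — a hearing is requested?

Supplemental grounds are filed on May 2, 2008; the 30-day comment period therefore ends June 1, 2008, and step 7 runs from that date. 31 days after June 1, 2008 is July 2, 2008.

July 2, 2008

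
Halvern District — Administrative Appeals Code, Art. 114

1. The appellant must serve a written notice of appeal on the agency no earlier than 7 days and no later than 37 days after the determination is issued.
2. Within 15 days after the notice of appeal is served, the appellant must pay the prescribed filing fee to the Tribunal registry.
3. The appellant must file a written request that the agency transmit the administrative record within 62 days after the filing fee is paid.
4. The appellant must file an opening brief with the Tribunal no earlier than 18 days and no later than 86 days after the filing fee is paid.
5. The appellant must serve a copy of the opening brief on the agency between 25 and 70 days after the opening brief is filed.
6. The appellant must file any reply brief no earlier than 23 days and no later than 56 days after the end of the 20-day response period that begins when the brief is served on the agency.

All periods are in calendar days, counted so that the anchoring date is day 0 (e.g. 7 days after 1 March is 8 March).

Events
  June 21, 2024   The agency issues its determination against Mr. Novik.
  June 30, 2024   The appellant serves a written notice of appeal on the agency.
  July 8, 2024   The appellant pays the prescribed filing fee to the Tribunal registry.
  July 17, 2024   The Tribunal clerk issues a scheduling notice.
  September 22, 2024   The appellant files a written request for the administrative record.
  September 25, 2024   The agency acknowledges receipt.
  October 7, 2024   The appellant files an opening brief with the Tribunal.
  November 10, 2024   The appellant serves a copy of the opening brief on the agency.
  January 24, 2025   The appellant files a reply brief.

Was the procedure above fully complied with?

No

Step 1: the window is 7–37 days after June 21, 2024 (when the determination is issued), so June 28, 2024 through July 28, 2024; done June 30, 2024 — within the window.
Step 2: 15 days after June 30, 2024 (when the notice of appeal is served) is July 15, 2024; July 8, 2024 is within that limit.
Step 3: 62 days after July 8, 2024 (when the filing fee is paid) is September 8, 2024; done September 22, 2024 — 14 days late.
Later steps need not be reached.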